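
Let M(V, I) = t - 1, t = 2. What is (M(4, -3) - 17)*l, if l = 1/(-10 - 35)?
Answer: 16/45 ≈ 0.35556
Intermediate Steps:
M(V, I) = 1 (M(V, I) = 2 - 1 = 1)
l = -1/45 (l = 1/(-45) = -1/45 ≈ -0.022222)
(M(4, -3) - 17)*l = (1 - 17)*(-1/45) = -16*(-1/45) = 16/45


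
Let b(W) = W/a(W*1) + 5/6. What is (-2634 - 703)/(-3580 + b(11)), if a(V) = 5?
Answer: 100110/107309 ≈ 0.93291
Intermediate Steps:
b(W) = 5/6 + W/5 (b(W) = W/5 + 5/6 = 5/6 + W/5)
(-2634 - 703)/(-3580 + b(11)) = (-2634 - 703)/(-3580 + (5/6 + (1/5)*11)) = -3337/(-3580 + (5/6 + 11/5)) = -3337/(-3580 + 91/30) = -3337/(-107309/30) = -3337*(-30/107309) = 100110/107309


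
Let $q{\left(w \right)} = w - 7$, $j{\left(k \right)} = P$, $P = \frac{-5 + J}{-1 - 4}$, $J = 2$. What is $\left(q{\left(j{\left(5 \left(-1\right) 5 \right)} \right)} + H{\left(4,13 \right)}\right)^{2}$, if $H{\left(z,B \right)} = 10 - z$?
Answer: $\frac{4}{25} \approx 0.16$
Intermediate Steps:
$P = \frac{3}{5}$ ($P = \frac{-5 + 2}{-1 - 4} = - \frac{3}{-5} = \left(-3\right) \left(- \frac{1}{5}\right) = \frac{3}{5} \approx 0.6$)
$j{\left(k \right)} = \frac{3}{5}$
$q{\left(w \right)} = -7 + w$
$\left(q{\left(j{\left(5 \left(-1\right) 5 \right)} \right)} + H{\left(4,13 \right)}\right)^{2} = \left(\left(-7 + \frac{3}{5}\right) + \left(10 - 4\right)\right)^{2} = \left(- \frac{32}{5} + \left(10 - 4\right)\right)^{2} = \left(- \frac{32}{5} + 6\right)^{2} = \left(- \frac{2}{5}\right)^{2} = \frac{4}{25}$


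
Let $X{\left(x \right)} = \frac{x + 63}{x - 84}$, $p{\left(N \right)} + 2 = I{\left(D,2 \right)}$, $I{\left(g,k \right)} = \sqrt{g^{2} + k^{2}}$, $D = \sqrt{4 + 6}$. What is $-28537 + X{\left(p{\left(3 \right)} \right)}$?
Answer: $- \frac{105332697}{3691} - \frac{147 \sqrt{14}}{7382} \approx -28538.0$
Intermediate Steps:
$D = \sqrt{10} \approx 3.1623$
$p{\left(N \right)} = -2 + \sqrt{14}$ ($p{\left(N \right)} = -2 + \sqrt{\left(\sqrt{10}\right)^{2} + 2^{2}} = -2 + \sqrt{10 + 4} = -2 + \sqrt{14}$)
$X{\left(x \right)} = \frac{63 + x}{-84 + x}$
$-28537 + X{\left(p{\left(3 \right)} \right)} = -28537 + \frac{63 - \left(2 - \sqrt{14}\right)}{-84 - \left(2 - \sqrt{14}\right)} = -28537 + \frac{61 + \sqrt{14}}{-86 + \sqrt{14}}$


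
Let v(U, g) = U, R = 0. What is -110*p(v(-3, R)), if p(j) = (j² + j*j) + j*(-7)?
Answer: -4290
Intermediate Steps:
p(j) = -7*j + 2*j² (p(j) = (j² + j²) - 7*j = 2*j² - 7*j = -7*j + 2*j²)
-110*p(v(-3, R)) = -(-330)*(-7 + 2*(-3)) = -(-330)*(-7 - 6) = -(-330)*(-13) = -110*39 = -4290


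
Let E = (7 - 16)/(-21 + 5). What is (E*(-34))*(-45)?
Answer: 6885/8 ≈ 860.63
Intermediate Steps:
E = 9/16 (E = -9/(-16) = -9*(-1/16) = 9/16 ≈ 0.56250)
(E*(-34))*(-45) = ((9/16)*(-34))*(-45) = -153/8*(-45) = 6885/8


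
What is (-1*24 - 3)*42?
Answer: -1134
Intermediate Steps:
(-1*24 - 3)*42 = (-24 - 3)*42 = -27*42 = -1134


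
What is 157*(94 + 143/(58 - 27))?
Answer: 479949/31 ≈ 15482.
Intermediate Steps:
157*(94 + 143/(58 - 27)) = 157*(94 + 143/31) = 157*(3057/31) = 479949/31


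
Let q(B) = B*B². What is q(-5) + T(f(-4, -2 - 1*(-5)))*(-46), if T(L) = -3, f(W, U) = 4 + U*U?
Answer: 13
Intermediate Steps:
q(B) = B³
f(W, U) = 4 + U²
q(-5) + T(f(-4, -2 - 1*(-5)))*(-46) = (-5)³ - 3*(-46) = -125 + 138 = 13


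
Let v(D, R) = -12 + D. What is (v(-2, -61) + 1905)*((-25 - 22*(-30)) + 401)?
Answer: 1959076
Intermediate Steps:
(v(-2, -61) + 1905)*((-25 - 22*(-30)) + 401) = ((-12 - 2) + 1905)*((-25 - 22*(-30)) + 401) = (-14 + 1905)*((-25 + 660) + 401) = 1891*(635 + 401) = 1891*1036 = 1959076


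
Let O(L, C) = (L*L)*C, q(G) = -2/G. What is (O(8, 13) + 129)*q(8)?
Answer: -961/4 ≈ -240.25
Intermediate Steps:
O(L, C) = C*L² (O(L, C) = L²*C = C*L²)
(O(8, 13) + 129)*q(8) = (13*8² + 129)*(-2/8) = (13*64 + 129)*(-2*⅛) = (832 + 129)*(-¼) = 961*(-¼) = -961/4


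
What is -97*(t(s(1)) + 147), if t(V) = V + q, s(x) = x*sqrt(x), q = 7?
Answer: -15035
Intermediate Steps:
s(x) = x**(3/2)
t(V) = 7 + V (t(V) = V + 7 = 7 + V)
-97*(t(s(1)) + 147) = -97*((7 + 1**(3/2)) + 147) = -97*((7 + 1) + 147) = -97*(8 + 147) = -97*155 = -15035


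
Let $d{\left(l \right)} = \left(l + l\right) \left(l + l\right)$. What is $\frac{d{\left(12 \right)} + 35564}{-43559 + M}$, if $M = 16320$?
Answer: $- \frac{36140}{27239} \approx -1.3268$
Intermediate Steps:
$d{\left(l \right)} = 4 l^{2}$ ($d{\left(l \right)} = 2 l 2 l = 4 l^{2}$)
$\frac{d{\left(12 \right)} + 35564}{-43559 + M} = \frac{4 \cdot 12^{2} + 35564}{-43559 + 16320} = \frac{4 \cdot 144 + 35564}{-27239} = \left(576 + 35564\right) \left(- \frac{1}{27239}\right) = 36140 \left(- \frac{1}{27239}\right) = - \frac{36140}{27239}$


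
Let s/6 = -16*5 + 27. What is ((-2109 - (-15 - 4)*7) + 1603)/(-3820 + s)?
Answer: 373/4138 ≈ 0.090140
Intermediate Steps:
s = -318 (s = 6*(-16*5 + 27) = 6*(-80 + 27) = 6*(-53) = -318)
((-2109 - (-15 - 4)*7) + 1603)/(-3820 + s) = ((-2109 - (-15 - 4)*7) + 1603)/(-3820 - 318) = ((-2109 - (-19)*7) + 1603)/(-4138) = ((-2109 - 1*(-133)) + 1603)*(-1/4138) = ((-2109 + 133) + 1603)*(-1/4138) = (-1976 + 1603)*(-1/4138) = -373*(-1/4138) = 373/4138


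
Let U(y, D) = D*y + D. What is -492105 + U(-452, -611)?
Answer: -216544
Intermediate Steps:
U(y, D) = D + D*y
-492105 + U(-452, -611) = -492105 - 611*(1 - 452) = -492105 - 611*(-451) = -492105 + 275561 = -216544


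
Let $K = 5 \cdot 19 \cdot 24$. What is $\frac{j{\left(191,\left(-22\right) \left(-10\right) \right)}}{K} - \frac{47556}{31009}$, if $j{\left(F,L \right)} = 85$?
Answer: $- \frac{21158383}{14140104} \approx -1.4963$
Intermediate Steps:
$K = 2280$ ($K = 95 \cdot 24 = 2280$)
$\frac{j{\left(191,\left(-22\right) \left(-10\right) \right)}}{K} - \frac{47556}{31009} = \frac{85}{2280} - \frac{47556}{31009} = 85 \cdot \frac{1}{2280} - \frac{47556}{31009} = \frac{17}{456} - \frac{47556}{31009} = - \frac{21158383}{14140104}$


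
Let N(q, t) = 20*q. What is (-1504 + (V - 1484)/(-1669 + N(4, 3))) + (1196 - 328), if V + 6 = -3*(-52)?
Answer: -1009270/1589 ≈ -635.16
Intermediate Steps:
V = 150 (V = -6 - 3*(-52) = -6 + 156 = 150)
(-1504 + (V - 1484)/(-1669 + N(4, 3))) + (1196 - 328) = (-1504 + (150 - 1484)/(-1669 + 20*4)) + (1196 - 328) = (-1504 - 1334/(-1669 + 80)) + 868 = (-1504 - 1334/(-1589)) + 868 = (-1504 - 1334*(-1/1589)) + 868 = (-1504 + 1334/1589) + 868 = -2388522/1589 + 868 = -1009270/1589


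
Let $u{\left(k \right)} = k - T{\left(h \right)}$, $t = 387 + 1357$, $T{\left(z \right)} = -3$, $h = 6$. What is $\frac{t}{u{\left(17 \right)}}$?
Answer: $\frac{436}{5} \approx 87.2$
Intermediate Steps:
$t = 1744$
$u{\left(k \right)} = 3 + k$ ($u{\left(k \right)} = k - -3 = k + 3 = 3 + k$)
$\frac{t}{u{\left(17 \right)}} = \frac{1744}{3 + 17} = \frac{1744}{20} = 1744 \cdot \frac{1}{20} = \frac{436}{5}$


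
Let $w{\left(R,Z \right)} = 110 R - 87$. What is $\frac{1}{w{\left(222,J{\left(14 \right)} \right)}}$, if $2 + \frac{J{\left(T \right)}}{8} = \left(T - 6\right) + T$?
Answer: $\frac{1}{24333} \approx 4.1096 \cdot 10^{-5}$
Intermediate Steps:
$J{\left(T \right)} = -64 + 16 T$ ($J{\left(T \right)} = -16 + 8 \left(\left(T - 6\right) + T\right) = -16 + 8 \left(\left(-6 + T\right) + T\right) = -16 + 8 \left(-6 + 2 T\right) = -16 + \left(-48 + 16 T\right) = -64 + 16 T$)
$w{\left(R,Z \right)} = -87 + 110 R$
$\frac{1}{w{\left(222,J{\left(14 \right)} \right)}} = \frac{1}{-87 + 110 \cdot 222} = \frac{1}{-87 + 24420} = \frac{1}{24333}$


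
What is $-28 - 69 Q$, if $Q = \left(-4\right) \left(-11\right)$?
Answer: $-3064$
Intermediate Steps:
$Q = 44$
$-28 - 69 Q = -28 - 3036 = -3064$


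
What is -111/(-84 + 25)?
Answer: 111/59 ≈ 1.8814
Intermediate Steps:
-111/(-84 + 25) = -111/(-59) = -111*(-1/59) = 111/59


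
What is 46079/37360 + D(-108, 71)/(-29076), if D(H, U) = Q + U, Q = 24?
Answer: 334060951/271569840 ≈ 1.2301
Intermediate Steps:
D(H, U) = 24 + U
46079/37360 + D(-108, 71)/(-29076) = 46079/37360 + (24 + 71)/(-29076) = 46079*(1/37360) + 95*(-1/29076) = 46079/37360 - 95/29076 = 334060951/271569840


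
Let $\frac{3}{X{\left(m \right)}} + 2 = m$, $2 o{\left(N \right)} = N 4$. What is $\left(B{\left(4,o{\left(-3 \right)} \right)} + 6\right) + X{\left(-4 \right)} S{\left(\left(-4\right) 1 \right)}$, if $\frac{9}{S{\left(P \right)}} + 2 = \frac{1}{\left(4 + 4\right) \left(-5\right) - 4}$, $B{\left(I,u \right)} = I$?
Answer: $\frac{1088}{89} \approx 12.225$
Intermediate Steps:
$o{\left(N \right)} = 2 N$ ($o{\left(N \right)} = \frac{N 4}{2} = \frac{4 N}{2} = 2 N$)
$X{\left(m \right)} = \frac{3}{-2 + m}$
$S{\left(P \right)} = - \frac{396}{89}$ ($S{\left(P \right)} = \frac{9}{-2 + \frac{1}{\left(4 + 4\right) \left(-5\right) - 4}} = \frac{9}{-2 + \frac{1}{8 \left(-5\right) - 4}} = \frac{9}{-2 + \frac{1}{-40 - 4}} = \frac{9}{-2 + \frac{1}{-44}} = \frac{9}{-2 - \frac{1}{44}} = \frac{9}{- \frac{89}{44}} = 9 \left(- \frac{44}{89}\right) = - \frac{396}{89}$)
$\left(B{\left(4,o{\left(-3 \right)} \right)} + 6\right) + X{\left(-4 \right)} S{\left(\left(-4\right) 1 \right)} = \left(4 + 6\right) + \frac{3}{-2 - 4} \left(- \frac{396}{89}\right) = 10 + \frac{3}{-6} \left(- \frac{396}{89}\right) = 10 + 3 \left(- \frac{1}{6}\right) \left(- \frac{396}{89}\right) = 10 - - \frac{198}{89} = 10 + \frac{198}{89} = \frac{1088}{89}$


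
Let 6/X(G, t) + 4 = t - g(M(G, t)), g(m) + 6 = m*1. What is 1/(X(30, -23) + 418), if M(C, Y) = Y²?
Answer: 275/114947 ≈ 0.0023924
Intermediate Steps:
g(m) = -6 + m (g(m) = -6 + m*1 = -6 + m)
X(G, t) = 6/(2 + t - t²) (X(G, t) = 6/(-4 + (t - (-6 + t²))) = 6/(-4 + (t + (6 - t²))) = 6/(-4 + (6 + t - t²)) = 6/(2 + t - t²))
1/(X(30, -23) + 418) = 1/(6/(2 - 23 - 1*(-23)²) + 418) = 1/(6/(2 - 23 - 1*529) + 418) = 1/(6/(2 - 23 - 529) + 418) = 1/(6/(-550) + 418) = 1/(6*(-1/550) + 418) = 1/(-3/275 + 418) = 1/(114947/275) = 275/114947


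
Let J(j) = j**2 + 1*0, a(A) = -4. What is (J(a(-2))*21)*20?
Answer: 6720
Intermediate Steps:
J(j) = j**2 (J(j) = j**2 + 0 = j**2)
(J(a(-2))*21)*20 = ((-4)**2*21)*20 = (16*21)*20 = 336*20 = 6720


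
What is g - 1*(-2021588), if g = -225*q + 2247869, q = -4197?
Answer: 5213782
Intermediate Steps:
g = 3192194 (g = -225*(-4197) + 2247869 = 944325 + 2247869 = 3192194)
g - 1*(-2021588) = 3192194 - 1*(-2021588) = 3192194 + 2021588 = 5213782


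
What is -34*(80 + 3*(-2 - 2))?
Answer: -2312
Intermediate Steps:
-34*(80 + 3*(-2 - 2)) = -34*(80 + 3*(-4)) = -34*(80 - 12) = -34*68 = -2312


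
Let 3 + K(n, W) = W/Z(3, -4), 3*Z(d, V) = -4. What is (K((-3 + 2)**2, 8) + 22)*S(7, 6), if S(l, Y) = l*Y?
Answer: 546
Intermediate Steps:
Z(d, V) = -4/3 (Z(d, V) = (1/3)*(-4) = -4/3)
S(l, Y) = Y*l
K(n, W) = -3 - 3*W/4 (K(n, W) = -3 + W/(-4/3) = -3 + W*(-3/4) = -3 - 3*W/4)
(K((-3 + 2)**2, 8) + 22)*S(7, 6) = ((-3 - 3/4*8) + 22)*(6*7) = ((-3 - 6) + 22)*42 = (-9 + 22)*42 = 13*42 = 546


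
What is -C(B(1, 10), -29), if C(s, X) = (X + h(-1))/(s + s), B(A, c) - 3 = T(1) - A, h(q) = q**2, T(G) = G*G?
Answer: 14/3 ≈ 4.6667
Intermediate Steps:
T(G) = G**2
B(A, c) = 4 - A (B(A, c) = 3 + (1**2 - A) = 3 + (1 - A) = 4 - A)
C(s, X) = (1 + X)/(2*s) (C(s, X) = (X + (-1)**2)/(s + s) = (X + 1)/((2*s)) = (1 + X)*(1/(2*s)) = (1 + X)/(2*s))
-C(B(1, 10), -29) = -(1 - 29)/(2*(4 - 1*1)) = -(-28)/(2*(4 - 1)) = -(-28)/(2*3) = -1*(-14/3) = 14/3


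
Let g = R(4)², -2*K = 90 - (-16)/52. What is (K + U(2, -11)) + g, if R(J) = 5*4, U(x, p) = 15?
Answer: 4808/13 ≈ 369.85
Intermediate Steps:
R(J) = 20
K = -587/13 (K = -(90 - (-16)/52)/2 = -(90 - 1*(-4/13))/2 = -(90 + 4/13)/2 = -½*1174/13 = -587/13 ≈ -45.154)
g = 400 (g = 20² = 400)
(K + U(2, -11)) + g = (-587/13 + 15) + 400 = -392/13 + 400 = 4808/13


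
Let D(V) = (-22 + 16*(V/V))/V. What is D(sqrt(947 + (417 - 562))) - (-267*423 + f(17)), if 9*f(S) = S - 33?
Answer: 1016485/9 - 3*sqrt(802)/401 ≈ 1.1294e+5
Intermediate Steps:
f(S) = -11/3 + S/9 (f(S) = (S - 33)/9 = (-33 + S)/9 = -11/3 + S/9)
D(V) = -6/V (D(V) = (-22 + 16*1)/V = (-22 + 16)/V = -6/V)
D(sqrt(947 + (417 - 562))) - (-267*423 + f(17)) = -6/sqrt(947 + (417 - 562)) - (-267*423 + (-11/3 + (1/9)*17)) = -6/sqrt(947 - 145) - (-112941 + (-11/3 + 17/9)) = -6*sqrt(802)/802 - (-112941 - 16/9) = -3*sqrt(802)/401 - 1*(-1016485/9) = -3*sqrt(802)/401 + 1016485/9 = 1016485/9 - 3*sqrt(802)/401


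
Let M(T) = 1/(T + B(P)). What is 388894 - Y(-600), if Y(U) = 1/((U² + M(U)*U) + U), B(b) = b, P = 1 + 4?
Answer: 16632498595561/42768720 ≈ 3.8889e+5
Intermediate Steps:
P = 5
M(T) = 1/(5 + T) (M(T) = 1/(T + 5) = 1/(5 + T))
Y(U) = 1/(U + U² + U/(5 + U)) (Y(U) = 1/((U² + U/(5 + U)) + U) = 1/(U + U² + U/(5 + U)))
388894 - Y(-600) = 388894 - (5 - 600)/((-600)*(1 + (1 - 600)*(5 - 600))) = 388894 - (-1)*(-595)/(600*(1 - 599*(-595))) = 388894 - (-1)*(-595)/(600*(1 + 356405)) = 388894 - (-1)*(-595)/(600*356406) = 388894 - 1*119/42768720 = 388894 - 119/42768720 = 16632498595561/42768720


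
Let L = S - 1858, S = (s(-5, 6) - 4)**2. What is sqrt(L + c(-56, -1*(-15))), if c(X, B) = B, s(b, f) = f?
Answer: I*sqrt(1839) ≈ 42.884*I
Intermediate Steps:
S = 4 (S = (6 - 4)**2 = 2**2 = 4)
L = -1854 (L = 4 - 1858 = -1854)
sqrt(L + c(-56, -1*(-15))) = sqrt(-1854 - 1*(-15)) = sqrt(-1854 + 15) = sqrt(-1839) = I*sqrt(1839)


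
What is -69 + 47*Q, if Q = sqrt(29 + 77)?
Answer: -69 + 47*sqrt(106) ≈ 414.89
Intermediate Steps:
Q = sqrt(106) ≈ 10.296
-69 + 47*Q = -69 + 47*sqrt(106)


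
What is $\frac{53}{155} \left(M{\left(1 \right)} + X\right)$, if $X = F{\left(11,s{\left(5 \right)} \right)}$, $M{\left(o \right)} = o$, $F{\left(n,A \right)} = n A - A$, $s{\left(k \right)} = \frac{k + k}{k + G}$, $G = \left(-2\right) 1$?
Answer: $\frac{5459}{465} \approx 11.74$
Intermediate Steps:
$G = -2$
$s{\left(k \right)} = \frac{2 k}{-2 + k}$ ($s{\left(k \right)} = \frac{k + k}{k - 2} = \frac{2 k}{-2 + k}$)
$F{\left(n,A \right)} = - A + A n$ ($F{\left(n,A \right)} = A n - A = - A + A n$)
$X = \frac{100}{3}$ ($X = 2 \cdot 5 \frac{1}{-2 + 5} \left(-1 + 11\right) = 2 \cdot 5 \cdot \frac{1}{3} \cdot 10 = \frac{10}{3} \cdot 10 = \frac{100}{3} \approx 33.333$)
$\frac{53}{155} \left(M{\left(1 \right)} + X\right) = \frac{53}{155} \left(1 + \frac{100}{3}\right) = 53 \cdot \frac{1}{155} \cdot \frac{103}{3} = \frac{53}{155} \cdot \frac{103}{3} = \frac{5459}{465}$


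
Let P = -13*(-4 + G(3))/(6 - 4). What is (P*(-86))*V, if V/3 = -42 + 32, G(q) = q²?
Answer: -83850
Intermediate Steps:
P = -65/2 (P = -13*(-4 + 3²)/(6 - 4) = -13*(-4 + 9)/2 = -65/2 ≈ -32.500)
V = -30 (V = 3*(-42 + 32) = 3*(-10) = -30)
(P*(-86))*V = -65/2*(-86)*(-30) = 2795*(-30) = -83850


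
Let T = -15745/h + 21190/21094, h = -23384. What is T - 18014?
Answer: -4442397882677/246631048 ≈ -18012.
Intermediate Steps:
T = 413815995/246631048 (T = -15745/(-23384) + 21190/21094 = -15745*(-1/23384) + 21190*(1/21094) = 15745/23384 + 10595/10547 = 413815995/246631048 ≈ 1.6779)
T - 18014 = 413815995/246631048 - 18014 = -4442397882677/246631048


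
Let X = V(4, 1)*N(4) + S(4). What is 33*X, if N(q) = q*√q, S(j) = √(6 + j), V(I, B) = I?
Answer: 1056 + 33*√10 ≈ 1160.4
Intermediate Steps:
N(q) = q^(3/2)
X = 32 + √10 (X = 4*4^(3/2) + √(6 + 4) = 4*8 + √10 = 32 + √10 ≈ 35.162)
33*X = 33*(32 + √10) = 1056 + 33*√10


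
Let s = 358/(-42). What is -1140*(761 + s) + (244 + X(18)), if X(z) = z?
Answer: -6002926/7 ≈ -8.5756e+5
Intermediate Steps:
s = -179/21 (s = 358*(-1/42) = -179/21 ≈ -8.5238)
-1140*(761 + s) + (244 + X(18)) = -1140*(761 - 179/21) + (244 + 18) = -1140*15802/21 + 262 = -6004760/7 + 262 = -6002926/7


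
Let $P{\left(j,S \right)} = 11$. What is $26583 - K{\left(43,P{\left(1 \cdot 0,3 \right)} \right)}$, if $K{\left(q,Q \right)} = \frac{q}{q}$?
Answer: $26582$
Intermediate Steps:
$K{\left(q,Q \right)} = 1$
$26583 - K{\left(43,P{\left(1 \cdot 0,3 \right)} \right)} = 26583 - 1 = 26582$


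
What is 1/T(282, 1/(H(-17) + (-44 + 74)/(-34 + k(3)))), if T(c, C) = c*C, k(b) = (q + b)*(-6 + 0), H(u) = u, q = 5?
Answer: -356/5781 ≈ -0.061581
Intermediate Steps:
k(b) = -30 - 6*b (k(b) = (5 + b)*(-6 + 0) = (5 + b)*(-6) = -30 - 6*b)
T(c, C) = C*c
1/T(282, 1/(H(-17) + (-44 + 74)/(-34 + k(3)))) = 1/(282/(-17 + (-44 + 74)/(-34 + (-30 - 6*3)))) = 1/(282/(-17 + 30/(-34 + (-30 - 18)))) = 1/(282/(-17 + 30/(-34 - 48))) = 1/(282/(-17 + 30/(-82))) = 1/(282/(-17 + 30*(-1/82))) = 1/(282/(-17 - 15/41)) = 1/(282/(-712/41)) = 1/(-41/712*282) = 1/(-5781/356) = -356/5781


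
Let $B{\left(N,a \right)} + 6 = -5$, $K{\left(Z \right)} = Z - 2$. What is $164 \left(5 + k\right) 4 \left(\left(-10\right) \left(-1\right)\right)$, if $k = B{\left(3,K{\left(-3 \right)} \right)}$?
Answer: $-39360$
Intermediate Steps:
$K{\left(Z \right)} = -2 + Z$
$B{\left(N,a \right)} = -11$ ($B{\left(N,a \right)} = -6 - 5 = -11$)
$k = -11$
$164 \left(5 + k\right) 4 \left(\left(-10\right) \left(-1\right)\right) = 164 \left(5 - 11\right) 4 \left(\left(-10\right) \left(-1\right)\right) = 164 \left(\left(-6\right) 4\right) 10 = 164 \left(-24\right) 10 = \left(-3936\right) 10 = -39360$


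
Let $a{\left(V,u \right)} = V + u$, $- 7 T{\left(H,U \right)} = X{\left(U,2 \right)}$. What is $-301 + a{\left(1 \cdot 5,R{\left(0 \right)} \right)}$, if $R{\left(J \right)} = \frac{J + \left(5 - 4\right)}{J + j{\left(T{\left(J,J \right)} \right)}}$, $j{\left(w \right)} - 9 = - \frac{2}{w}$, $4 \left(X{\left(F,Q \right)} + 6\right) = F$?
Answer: $- \frac{5917}{20} \approx -295.85$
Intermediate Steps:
$X{\left(F,Q \right)} = -6 + \frac{F}{4}$
$T{\left(H,U \right)} = \frac{6}{7} - \frac{U}{28}$ ($T{\left(H,U \right)} = - \frac{-6 + \frac{U}{4}}{7} = \frac{6}{7} - \frac{U}{28}$)
$j{\left(w \right)} = 9 - \frac{2}{w}$
$R{\left(J \right)} = \frac{1 + J}{9 + J - \frac{2}{\frac{6}{7} - \frac{J}{28}}}$ ($R{\left(J \right)} = \frac{J + \left(5 - 4\right)}{J + \left(9 - \frac{2}{\frac{6}{7} - \frac{J}{28}}\right)} = \frac{J + \left(5 - 4\right)}{9 + J - \frac{2}{\frac{6}{7} - \frac{J}{28}}} = \frac{J + 1}{9 + J - \frac{2}{\frac{6}{7} - \frac{J}{28}}} = \frac{1 + J}{9 + J - \frac{2}{\frac{6}{7} - \frac{J}{28}}}$)
$-301 + a{\left(1 \cdot 5,R{\left(0 \right)} \right)} = -301 + \left(1 \cdot 5 + \frac{\left(1 + 0\right) \left(24 - 0\right)}{160 - 0 + 0 \left(24 - 0\right)}\right) = -301 + \left(5 + \frac{1}{160 + 0 + 0 \left(24 + 0\right)} 1 \left(24 + 0\right)\right) = -301 + \left(5 + \frac{1}{160 + 0 + 0 \cdot 24} \cdot 1 \cdot 24\right) = -301 + \left(5 + \frac{1}{160 + 0 + 0} \cdot 1 \cdot 24\right) = -301 + \left(5 + \frac{1}{160} \cdot 1 \cdot 24\right) = -301 + \left(5 + \frac{3}{20}\right) = -301 + \frac{103}{20} = - \frac{5917}{20}$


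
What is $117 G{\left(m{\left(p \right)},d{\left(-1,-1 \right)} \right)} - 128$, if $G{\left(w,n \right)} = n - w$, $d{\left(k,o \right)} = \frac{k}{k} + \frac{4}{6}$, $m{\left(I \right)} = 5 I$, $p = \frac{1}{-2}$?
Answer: $\frac{719}{2} \approx 359.5$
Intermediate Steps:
$p = - \frac{1}{2} \approx -0.5$
$d{\left(k,o \right)} = \frac{5}{3}$ ($d{\left(k,o \right)} = 1 + 4 \cdot \frac{1}{6} = 1 + \frac{2}{3} = \frac{5}{3}$)
$117 G{\left(m{\left(p \right)},d{\left(-1,-1 \right)} \right)} - 128 = 117 \left(\frac{5}{3} - 5 \left(- \frac{1}{2}\right)\right) - 128 = 117 \left(\frac{5}{3} - - \frac{5}{2}\right) - 128 = 117 \left(\frac{5}{3} + \frac{5}{2}\right) - 128 = 117 \cdot \frac{25}{6} - 128 = \frac{975}{2} - 128 = \frac{719}{2}$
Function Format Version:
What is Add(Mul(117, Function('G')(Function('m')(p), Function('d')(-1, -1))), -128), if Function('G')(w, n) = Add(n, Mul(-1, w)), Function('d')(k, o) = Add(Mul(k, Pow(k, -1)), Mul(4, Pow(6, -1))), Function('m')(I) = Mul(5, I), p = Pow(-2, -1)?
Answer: Rational(719, 2) ≈ 359.50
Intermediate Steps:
p = Rational(-1, 2) ≈ -0.50000
Function('d')(k, o) = Rational(5, 3) (Function('d')(k, o) = Add(1, Mul(4, Rational(1, 6))) = Add(1, Rational(2, 3)) = Rational(5, 3))
Add(Mul(117, Function('G')(Function('m')(p), Function('d')(-1, -1))), -128) = Add(Mul(117, Add(Rational(5, 3), Mul(-1, Mul(5, Rational(-1, 2))))), -128) = Add(Mul(117, Add(Rational(5, 3), Mul(-1, Rational(-5, 2)))), -128) = Add(Mul(117, Add(Rational(5, 3), Rational(5, 2))), -128) = Add(Mul(117, Rational(25, 6)), -128) = Add(Rational(975, 2), -128) = Rational(719, 2)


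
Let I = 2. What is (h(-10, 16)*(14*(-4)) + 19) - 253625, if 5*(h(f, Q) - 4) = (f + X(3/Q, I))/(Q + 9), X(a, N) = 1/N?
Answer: -31728218/125 ≈ -2.5383e+5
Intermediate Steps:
h(f, Q) = 4 + (1/2 + f)/(5*(9 + Q)) (h(f, Q) = 4 + ((f + 1/2)/(Q + 9))/5 = 4 + ((f + 1/2)/(9 + Q))/5 = 4 + ((1/2 + f)/(9 + Q))/5 = 4 + (1/2 + f)/(5*(9 + Q)))
(h(-10, 16)*(14*(-4)) + 19) - 253625 = (((361 + 2*(-10) + 40*16)/(10*(9 + 16)))*(14*(-4)) + 19) - 253625 = (((1/10)*(361 - 20 + 640)/25)*(-56) + 19) - 253625 = (((1/10)*(1/25)*981)*(-56) + 19) - 253625 = ((981/250)*(-56) + 19) - 253625 = (-27468/125 + 19) - 253625 = -25093/125 - 253625 = -31728218/125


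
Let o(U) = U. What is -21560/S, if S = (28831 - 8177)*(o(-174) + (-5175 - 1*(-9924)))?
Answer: -2156/9449205 ≈ -0.00022817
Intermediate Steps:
S = 94492050 (S = (28831 - 8177)*(-174 + (-5175 - 1*(-9924))) = 20654*(-174 + (-5175 + 9924)) = 20654*(-174 + 4749) = 20654*4575 = 94492050)
-21560/S = -21560/94492050 = -21560*1/94492050 = -2156/9449205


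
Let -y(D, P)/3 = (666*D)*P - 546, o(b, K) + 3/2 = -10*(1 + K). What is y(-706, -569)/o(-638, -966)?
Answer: -1605245868/19297 ≈ -83186.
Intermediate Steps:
o(b, K) = -23/2 - 10*K (o(b, K) = -3/2 - 10*(1 + K) = -3/2 + (-10 - 10*K) = -23/2 - 10*K)
y(D, P) = 1638 - 1998*D*P (y(D, P) = -3*((666*D)*P - 546) = -3*(666*D*P - 546) = -3*(-546 + 666*D*P) = 1638 - 1998*D*P)
y(-706, -569)/o(-638, -966) = (1638 - 1998*(-706)*(-569))/(-23/2 - 10*(-966)) = (1638 - 802624572)/(-23/2 + 9660) = -802622934/19297/2 = -802622934*2/19297 = -1605245868/19297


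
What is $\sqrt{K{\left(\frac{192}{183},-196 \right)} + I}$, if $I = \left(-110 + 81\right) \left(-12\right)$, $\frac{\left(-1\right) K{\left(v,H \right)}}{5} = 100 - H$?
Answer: $2 i \sqrt{283} \approx 33.645 i$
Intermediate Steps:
$K{\left(v,H \right)} = -500 + 5 H$ ($K{\left(v,H \right)} = - 5 \left(100 - H\right) = -500 + 5 H$)
$I = 348$ ($I = \left(-29\right) \left(-12\right) = 348$)
$\sqrt{K{\left(\frac{192}{183},-196 \right)} + I} = \sqrt{\left(-500 + 5 \left(-196\right)\right) + 348} = \sqrt{\left(-500 - 980\right) + 348} = \sqrt{-1480 + 348} = \sqrt{-1132} = 2 i \sqrt{283}$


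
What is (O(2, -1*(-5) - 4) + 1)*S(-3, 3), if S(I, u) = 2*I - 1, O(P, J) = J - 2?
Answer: 0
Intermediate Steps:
O(P, J) = -2 + J
S(I, u) = -1 + 2*I
(O(2, -1*(-5) - 4) + 1)*S(-3, 3) = ((-2 + (-1*(-5) - 4)) + 1)*(-1 + 2*(-3)) = ((-2 + (5 - 4)) + 1)*(-1 - 6) = ((-2 + 1) + 1)*(-7) = (-1 + 1)*(-7) = 0*(-7) = 0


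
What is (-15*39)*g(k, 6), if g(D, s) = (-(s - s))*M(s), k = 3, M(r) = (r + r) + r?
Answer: 0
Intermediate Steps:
M(r) = 3*r (M(r) = 2*r + r = 3*r)
g(D, s) = 0 (g(D, s) = (-(s - s))*(3*s) = (-1*0)*(3*s) = 0*(3*s) = 0)
(-15*39)*g(k, 6) = -15*39*0 = -585*0 = 0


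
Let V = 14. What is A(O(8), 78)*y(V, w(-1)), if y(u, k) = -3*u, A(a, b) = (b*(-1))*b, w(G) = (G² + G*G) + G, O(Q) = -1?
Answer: 255528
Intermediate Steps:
w(G) = G + 2*G² (w(G) = (G² + G²) + G = 2*G² + G = G + 2*G²)
A(a, b) = -b² (A(a, b) = (-b)*b = -b²)
A(O(8), 78)*y(V, w(-1)) = (-1*78²)*(-3*14) = -1*6084*(-42) = -6084*(-42) = 255528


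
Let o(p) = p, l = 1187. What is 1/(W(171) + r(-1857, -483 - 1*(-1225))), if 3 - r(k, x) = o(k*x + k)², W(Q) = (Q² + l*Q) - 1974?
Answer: -1/1903712591754 ≈ -5.2529e-13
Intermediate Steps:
W(Q) = -1974 + Q² + 1187*Q (W(Q) = (Q² + 1187*Q) - 1974 = -1974 + Q² + 1187*Q)
r(k, x) = 3 - (k + k*x)² (r(k, x) = 3 - (k*x + k)² = 3 - (k + k*x)²)
1/(W(171) + r(-1857, -483 - 1*(-1225))) = 1/((-1974 + 171² + 1187*171) + (3 - 1*(-1857)²*(1 + (-483 - 1*(-1225)))²)) = 1/((-1974 + 29241 + 202977) + (3 - 1*3448449*(1 + (-483 + 1225))²)) = 1/(230244 + (3 - 1*3448449*(1 + 742)²)) = 1/(230244 + (3 - 1*3448449*743²)) = 1/(230244 + (3 - 1*3448449*552049)) = 1/(230244 + (3 - 1903712822001)) = 1/(230244 - 1903712821998) = 1/(-1903712591754) = -1/1903712591754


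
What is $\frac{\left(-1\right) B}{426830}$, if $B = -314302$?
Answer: $\frac{157151}{213415} \approx 0.73636$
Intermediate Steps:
$\frac{\left(-1\right) B}{426830} = \frac{\left(-1\right) \left(-314302\right)}{426830} = 314302 \cdot \frac{1}{426830} = \frac{157151}{213415}$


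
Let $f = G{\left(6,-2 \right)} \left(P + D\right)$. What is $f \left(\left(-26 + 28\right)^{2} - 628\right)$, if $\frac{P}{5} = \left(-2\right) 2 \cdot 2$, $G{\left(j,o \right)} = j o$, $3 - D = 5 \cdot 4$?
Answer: $-426816$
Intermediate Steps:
$D = -17$ ($D = 3 - 5 \cdot 4 = 3 - 20 = -17$)
$P = -40$ ($P = 5 \left(-2\right) 2 \cdot 2 = 5 \left(\left(-4\right) 2\right) = 5 \left(-8\right) = -40$)
$f = 684$ ($f = 6 \left(-2\right) \left(-40 - 17\right) = \left(-12\right) \left(-57\right) = 684$)
$f \left(\left(-26 + 28\right)^{2} - 628\right) = 684 \left(\left(-26 + 28\right)^{2} - 628\right) = 684 \left(2^{2} - 628\right) = 684 \left(4 - 628\right) = 684 \left(-624\right) = -426816$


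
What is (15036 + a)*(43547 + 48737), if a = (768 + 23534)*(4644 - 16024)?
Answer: -25520376457616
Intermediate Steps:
a = -276556760 (a = 24302*(-11380) = -276556760)
(15036 + a)*(43547 + 48737) = (15036 - 276556760)*(43547 + 48737) = -276541724*92284 = -25520376457616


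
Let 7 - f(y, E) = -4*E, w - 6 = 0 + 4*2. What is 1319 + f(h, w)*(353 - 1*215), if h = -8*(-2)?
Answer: 10013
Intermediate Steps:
w = 14 (w = 6 + (0 + 4*2) = 6 + (0 + 8) = 6 + 8 = 14)
h = 16
f(y, E) = 7 + 4*E (f(y, E) = 7 - (-4)*E = 7 + 4*E)
1319 + f(h, w)*(353 - 1*215) = 1319 + (7 + 4*14)*(353 - 1*215) = 1319 + (7 + 56)*(353 - 215) = 1319 + 63*138 = 1319 + 8694 = 10013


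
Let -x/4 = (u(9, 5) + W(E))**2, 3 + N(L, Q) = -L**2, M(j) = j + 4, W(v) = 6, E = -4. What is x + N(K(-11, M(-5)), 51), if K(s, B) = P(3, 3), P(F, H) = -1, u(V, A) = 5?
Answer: -488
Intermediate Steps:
M(j) = 4 + j
K(s, B) = -1
N(L, Q) = -3 - L**2
x = -484 (x = -4*(5 + 6)**2 = -4*11**2 = -4*121 = -484)
x + N(K(-11, M(-5)), 51) = -484 + (-3 - 1*(-1)**2) = -484 + (-3 - 1*1) = -484 + (-3 - 1) = -484 - 4 = -488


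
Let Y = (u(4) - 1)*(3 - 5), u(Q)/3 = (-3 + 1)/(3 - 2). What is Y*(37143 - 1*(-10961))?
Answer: 673456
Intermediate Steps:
u(Q) = -6 (u(Q) = 3*((-3 + 1)/(3 - 2)) = 3*(-2/1) = 3*(-2*1) = 3*(-2) = -6)
Y = 14 (Y = (-6 - 1)*(3 - 5) = -7*(-2) = 14)
Y*(37143 - 1*(-10961)) = 14*(37143 - 1*(-10961)) = 14*(37143 + 10961) = 14*48104 = 673456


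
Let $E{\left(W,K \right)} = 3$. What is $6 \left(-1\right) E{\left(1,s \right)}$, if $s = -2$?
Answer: $-18$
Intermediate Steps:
$6 \left(-1\right) E{\left(1,s \right)} = 6 \left(-1\right) 3 = \left(-6\right) 3 = -18$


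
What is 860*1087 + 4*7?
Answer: 934848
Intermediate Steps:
860*1087 + 4*7 = 934820 + 28 = 934848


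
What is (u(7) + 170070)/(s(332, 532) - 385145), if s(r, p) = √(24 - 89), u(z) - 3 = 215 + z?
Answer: -4372551185/9889111406 - 11353*I*√65/9889111406 ≈ -0.44216 - 9.2557e-6*I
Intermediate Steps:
u(z) = 218 + z (u(z) = 3 + (215 + z) = 218 + z)
s(r, p) = I*√65 (s(r, p) = √(-65) = I*√65)
(u(7) + 170070)/(s(332, 532) - 385145) = ((218 + 7) + 170070)/(I*√65 - 385145) = (225 + 170070)/(-385145 + I*√65) = 170295/(-385145 + I*√65)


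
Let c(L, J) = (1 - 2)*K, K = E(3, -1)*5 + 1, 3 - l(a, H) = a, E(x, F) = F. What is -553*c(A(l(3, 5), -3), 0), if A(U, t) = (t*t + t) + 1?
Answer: -2212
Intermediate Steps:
l(a, H) = 3 - a
A(U, t) = 1 + t + t**2 (A(U, t) = (t**2 + t) + 1 = (t + t**2) + 1 = 1 + t + t**2)
K = -4 (K = -1*5 + 1 = -5 + 1 = -4)
c(L, J) = 4 (c(L, J) = (1 - 2)*(-4) = -1*(-4) = 4)
-553*c(A(l(3, 5), -3), 0) = -553*4 = -2212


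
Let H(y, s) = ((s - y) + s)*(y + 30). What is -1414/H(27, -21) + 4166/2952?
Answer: 1142167/645012 ≈ 1.7708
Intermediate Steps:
H(y, s) = (30 + y)*(-y + 2*s) (H(y, s) = (-y + 2*s)*(30 + y) = (30 + y)*(-y + 2*s))
-1414/H(27, -21) + 4166/2952 = -1414/(-1*27**2 - 30*27 + 60*(-21) + 2*(-21)*27) + 4166/2952 = -1414/(-1*729 - 810 - 1260 - 1134) + 4166*(1/2952) = -1414/(-729 - 810 - 1260 - 1134) + 2083/1476 = -1414/(-3933) + 2083/1476 = -1414*(-1/3933) + 2083/1476 = 1414/3933 + 2083/1476 = 1142167/645012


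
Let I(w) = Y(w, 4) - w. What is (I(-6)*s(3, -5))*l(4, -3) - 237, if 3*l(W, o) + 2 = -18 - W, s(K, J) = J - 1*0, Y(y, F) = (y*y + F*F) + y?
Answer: 1843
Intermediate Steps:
Y(y, F) = y + F**2 + y**2 (Y(y, F) = (y**2 + F**2) + y = (F**2 + y**2) + y = y + F**2 + y**2)
I(w) = 16 + w**2 (I(w) = (w + 4**2 + w**2) - w = (w + 16 + w**2) - w = (16 + w + w**2) - w = 16 + w**2)
s(K, J) = J (s(K, J) = J + 0 = J)
l(W, o) = -20/3 - W/3 (l(W, o) = -2/3 + (-18 - W)/3 = -2/3 + (-6 - W/3) = -20/3 - W/3)
(I(-6)*s(3, -5))*l(4, -3) - 237 = ((16 + (-6)**2)*(-5))*(-20/3 - 1/3*4) - 237 = ((16 + 36)*(-5))*(-20/3 - 4/3) - 237 = (52*(-5))*(-8) - 237 = -260*(-8) - 237 = 2080 - 237 = 1843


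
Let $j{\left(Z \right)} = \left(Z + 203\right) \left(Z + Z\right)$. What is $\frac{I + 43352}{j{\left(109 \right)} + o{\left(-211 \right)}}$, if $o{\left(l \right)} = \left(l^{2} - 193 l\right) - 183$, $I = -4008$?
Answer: $\frac{39344}{153077} \approx 0.25702$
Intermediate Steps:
$o{\left(l \right)} = -183 + l^{2} - 193 l$
$j{\left(Z \right)} = 2 Z \left(203 + Z\right)$ ($j{\left(Z \right)} = \left(203 + Z\right) 2 Z = 2 Z \left(203 + Z\right)$)
$\frac{I + 43352}{j{\left(109 \right)} + o{\left(-211 \right)}} = \frac{-4008 + 43352}{2 \cdot 109 \left(203 + 109\right) - \left(-40540 - 44521\right)} = \frac{39344}{2 \cdot 109 \cdot 312 + \left(-183 + 44521 + 40723\right)} = \frac{39344}{68016 + 85061} = \frac{39344}{153077}$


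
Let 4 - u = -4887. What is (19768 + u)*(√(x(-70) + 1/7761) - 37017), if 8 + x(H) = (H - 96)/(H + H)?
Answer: -912802203 + 24659*I*√2011145881290/543270 ≈ -9.128e+8 + 64370.0*I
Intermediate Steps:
x(H) = -8 + (-96 + H)/(2*H) (x(H) = -8 + (H - 96)/(H + H) = -8 + (-96 + H)/((2*H)) = -8 + (-96 + H)*(1/(2*H)) = -8 + (-96 + H)/(2*H))
u = 4891 (u = 4 - 1*(-4887) = 4 + 4887 = 4891)
(19768 + u)*(√(x(-70) + 1/7761) - 37017) = (19768 + 4891)*(√((-15/2 - 48/(-70)) + 1/7761) - 37017) = 24659*(√((-15/2 - 48*(-1/70)) + 1/7761) - 37017) = 24659*(√((-15/2 + 24/35) + 1/7761) - 37017) = 24659*(√(-477/70 + 1/7761) - 37017) = 24659*(√(-3701927/543270) - 37017) = 24659*(I*√2011145881290/543270 - 37017) = 24659*(-37017 + I*√2011145881290/543270) = -912802203 + 24659*I*√2011145881290/543270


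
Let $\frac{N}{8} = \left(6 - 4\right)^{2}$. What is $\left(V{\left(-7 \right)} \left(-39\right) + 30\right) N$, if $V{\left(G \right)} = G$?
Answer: $9696$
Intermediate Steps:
$N = 32$ ($N = 8 \left(6 - 4\right)^{2} = 8 \cdot 2^{2} = 8 \cdot 4 = 32$)
$\left(V{\left(-7 \right)} \left(-39\right) + 30\right) N = \left(\left(-7\right) \left(-39\right) + 30\right) 32 = \left(273 + 30\right) 32 = 303 \cdot 32 = 9696$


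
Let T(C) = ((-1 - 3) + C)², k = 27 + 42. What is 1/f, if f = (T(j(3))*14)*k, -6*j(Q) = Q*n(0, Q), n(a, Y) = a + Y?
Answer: 2/58443 ≈ 3.4221e-5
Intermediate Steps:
k = 69
n(a, Y) = Y + a
j(Q) = -Q²/6 (j(Q) = -Q*(Q + 0)/6 = -Q*Q/6 = -Q²/6)
T(C) = (-4 + C)²
f = 58443/2 (f = ((-4 - ⅙*3²)²*14)*69 = ((-4 - ⅙*9)²*14)*69 = ((-4 - 3/2)²*14)*69 = ((-11/2)²*14)*69 = ((121/4)*14)*69 = (847/2)*69 = 58443/2 ≈ 29222.)
1/f = 1/(58443/2) = 2/58443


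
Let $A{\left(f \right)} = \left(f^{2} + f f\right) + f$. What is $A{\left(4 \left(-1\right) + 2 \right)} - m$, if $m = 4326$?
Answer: $-4320$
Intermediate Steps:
$A{\left(f \right)} = f + 2 f^{2}$ ($A{\left(f \right)} = \left(f^{2} + f^{2}\right) + f = 2 f^{2} + f = f + 2 f^{2}$)
$A{\left(4 \left(-1\right) + 2 \right)} - m = \left(4 \left(-1\right) + 2\right) \left(1 + 2 \left(4 \left(-1\right) + 2\right)\right) - 4326 = \left(-4 + 2\right) \left(1 + 2 \left(-4 + 2\right)\right) - 4326 = - 2 \left(1 + 2 \left(-2\right)\right) - 4326 = - 2 \left(1 - 4\right) - 4326 = \left(-2\right) \left(-3\right) - 4326 = 6 - 4326 = -4320$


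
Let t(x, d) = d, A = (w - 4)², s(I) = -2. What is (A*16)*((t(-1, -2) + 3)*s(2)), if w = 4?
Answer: 0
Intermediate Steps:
A = 0 (A = (4 - 4)² = 0² = 0)
(A*16)*((t(-1, -2) + 3)*s(2)) = (0*16)*((-2 + 3)*(-2)) = 0*(1*(-2)) = 0*(-2) = 0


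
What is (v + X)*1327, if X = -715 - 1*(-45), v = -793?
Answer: -1941401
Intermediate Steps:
X = -670 (X = -715 + 45 = -670)
(v + X)*1327 = (-793 - 670)*1327 = -1463*1327 = -1941401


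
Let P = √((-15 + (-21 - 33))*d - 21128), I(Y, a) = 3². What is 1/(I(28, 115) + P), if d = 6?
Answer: 9/21623 - I*√21542/21623 ≈ 0.00041622 - 0.0067878*I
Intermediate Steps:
I(Y, a) = 9
P = I*√21542 (P = √((-15 + (-21 - 33))*6 - 21128) = √((-15 - 54)*6 - 21128) = √(-69*6 - 21128) = √(-414 - 21128) = √(-21542) = I*√21542 ≈ 146.77*I)
1/(I(28, 115) + P) = 1/(9 + I*√21542)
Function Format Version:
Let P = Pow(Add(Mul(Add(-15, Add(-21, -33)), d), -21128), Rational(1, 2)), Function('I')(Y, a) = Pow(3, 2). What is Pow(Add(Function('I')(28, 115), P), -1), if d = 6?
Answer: Add(Rational(9, 21623), Mul(Rational(-1, 21623), I, Pow(21542, Rational(1, 2)))) ≈ Add(0.00041622, Mul(-0.0067878, I))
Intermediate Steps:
Function('I')(Y, a) = 9
P = Mul(I, Pow(21542, Rational(1, 2))) (P = Pow(Add(Mul(Add(-15, Add(-21, -33)), 6), -21128), Rational(1, 2)) = Pow(Add(Mul(Add(-15, -54), 6), -21128), Rational(1, 2)) = Pow(Add(Mul(-69, 6), -21128), Rational(1, 2)) = Pow(Add(-414, -21128), Rational(1, 2)) = Pow(-21542, Rational(1, 2)) = Mul(I, Pow(21542, Rational(1, 2))) ≈ Mul(146.77, I))
Pow(Add(Function('I')(28, 115), P), -1) = Pow(Add(9, Mul(I, Pow(21542, Rational(1, 2)))), -1)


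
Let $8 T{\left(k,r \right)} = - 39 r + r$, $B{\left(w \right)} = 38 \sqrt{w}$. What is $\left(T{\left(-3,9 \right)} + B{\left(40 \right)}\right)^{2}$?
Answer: $\frac{953401}{16} - 6498 \sqrt{10} \approx 39039.0$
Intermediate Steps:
$T{\left(k,r \right)} = - \frac{19 r}{4}$ ($T{\left(k,r \right)} = \frac{- 39 r + r}{8} = \frac{\left(-38\right) r}{8} = - \frac{19 r}{4}$)
$\left(T{\left(-3,9 \right)} + B{\left(40 \right)}\right)^{2} = \left(\left(- \frac{19}{4}\right) 9 + 38 \sqrt{40}\right)^{2} = \left(- \frac{171}{4} + 38 \cdot 2 \sqrt{10}\right)^{2} = \left(- \frac{171}{4} + 76 \sqrt{10}\right)^{2}$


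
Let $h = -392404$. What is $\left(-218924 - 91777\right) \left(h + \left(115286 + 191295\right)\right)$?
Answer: $26665291923$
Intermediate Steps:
$\left(-218924 - 91777\right) \left(h + \left(115286 + 191295\right)\right) = \left(-218924 - 91777\right) \left(-392404 + \left(115286 + 191295\right)\right) = - 310701 \left(-392404 + 306581\right) = \left(-310701\right) \left(-85823\right) = 26665291923$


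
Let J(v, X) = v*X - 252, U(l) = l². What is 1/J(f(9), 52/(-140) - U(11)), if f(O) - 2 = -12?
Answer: 7/6732 ≈ 0.0010398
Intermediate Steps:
f(O) = -10 (f(O) = 2 - 12 = -10)
J(v, X) = -252 + X*v (J(v, X) = X*v - 252 = -252 + X*v)
1/J(f(9), 52/(-140) - U(11)) = 1/(-252 + (52/(-140) - 1*11²)*(-10)) = 1/(-252 + (52*(-1/140) - 1*121)*(-10)) = 1/(-252 + (-13/35 - 121)*(-10)) = 1/(-252 - 4248/35*(-10)) = 1/(-252 + 8496/7) = 1/(6732/7) = 7/6732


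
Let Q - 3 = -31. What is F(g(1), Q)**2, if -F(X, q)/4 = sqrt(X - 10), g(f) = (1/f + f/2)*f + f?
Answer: -120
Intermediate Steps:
g(f) = f + f*(1/f + f/2) (g(f) = (1/f + f*(1/2))*f + f = (1/f + f/2)*f + f = f*(1/f + f/2) + f = f + f*(1/f + f/2))
Q = -28 (Q = 3 - 31 = -28)
F(X, q) = -4*sqrt(-10 + X) (F(X, q) = -4*sqrt(X - 10) = -4*sqrt(-10 + X))
F(g(1), Q)**2 = (-4*sqrt(-10 + (1 + 1 + (1/2)*1**2)))**2 = (-4*sqrt(-10 + (1 + 1 + (1/2)*1)))**2 = (-4*sqrt(-10 + (1 + 1 + 1/2)))**2 = (-4*sqrt(-10 + 5/2))**2 = (-2*I*sqrt(30))**2 = -120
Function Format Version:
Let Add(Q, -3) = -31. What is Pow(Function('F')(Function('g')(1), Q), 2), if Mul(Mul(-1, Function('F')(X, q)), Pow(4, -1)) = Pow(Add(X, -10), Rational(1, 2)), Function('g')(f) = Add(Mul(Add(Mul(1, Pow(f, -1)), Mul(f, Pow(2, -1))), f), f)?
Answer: -120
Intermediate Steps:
Function('g')(f) = Add(f, Mul(f, Add(Pow(f, -1), Mul(Rational(1, 2), f)))) (Function('g')(f) = Add(Mul(Add(Pow(f, -1), Mul(f, Rational(1, 2))), f), f) = Add(Mul(Add(Pow(f, -1), Mul(Rational(1, 2), f)), f), f) = Add(Mul(f, Add(Pow(f, -1), Mul(Rational(1, 2), f))), f) = Add(f, Mul(f, Add(Pow(f, -1), Mul(Rational(1, 2), f)))))
Q = -28 (Q = Add(3, -31) = -28)
Function('F')(X, q) = Mul(-4, Pow(Add(-10, X), Rational(1, 2))) (Function('F')(X, q) = Mul(-4, Pow(Add(X, -10), Rational(1, 2))) = Mul(-4, Pow(Add(-10, X), Rational(1, 2))))
Pow(Function('F')(Function('g')(1), Q), 2) = Pow(Mul(-4, Pow(Add(-10, Add(1, 1, Mul(Rational(1, 2), Pow(1, 2)))), Rational(1, 2))), 2) = Pow(Mul(-4, Pow(Add(-10, Add(1, 1, Mul(Rational(1, 2), 1))), Rational(1, 2))), 2) = Pow(Mul(-4, Pow(Add(-10, Add(1, 1, Rational(1, 2))), Rational(1, 2))), 2) = Pow(Mul(-4, Pow(Add(-10, Rational(5, 2)), Rational(1, 2))), 2) = Pow(Mul(-4, Pow(Rational(-15, 2), Rational(1, 2))), 2) = Pow(Mul(-4, Mul(Rational(1, 2), I, Pow(30, Rational(1, 2)))), 2) = Pow(Mul(-2, I, Pow(30, Rational(1, 2))), 2) = -120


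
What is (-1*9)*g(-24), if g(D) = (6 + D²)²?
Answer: -3048516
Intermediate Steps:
(-1*9)*g(-24) = (-1*9)*(6 + (-24)²)² = -9*(6 + 576)² = -9*582² = -9*338724 = -3048516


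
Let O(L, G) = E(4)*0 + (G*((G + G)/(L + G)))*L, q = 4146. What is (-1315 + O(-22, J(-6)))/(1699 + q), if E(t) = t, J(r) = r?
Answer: -8809/40915 ≈ -0.21530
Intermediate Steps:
O(L, G) = 2*L*G**2/(G + L) (O(L, G) = 4*0 + (G*((G + G)/(L + G)))*L = 0 + (G*((2*G)/(G + L)))*L = 0 + (G*(2*G/(G + L)))*L = 0 + (2*G**2/(G + L))*L = 0 + 2*L*G**2/(G + L) = 2*L*G**2/(G + L))
(-1315 + O(-22, J(-6)))/(1699 + q) = (-1315 + 2*(-22)*(-6)**2/(-6 - 22))/(1699 + 4146) = (-1315 + 2*(-22)*36/(-28))/5845 = (-1315 + 2*(-22)*36*(-1/28))*(1/5845) = (-1315 + 396/7)*(1/5845) = -8809/7*1/5845 = -8809/40915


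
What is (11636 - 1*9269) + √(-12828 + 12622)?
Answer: 2367 + I*√206 ≈ 2367.0 + 14.353*I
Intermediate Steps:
(11636 - 1*9269) + √(-12828 + 12622) = (11636 - 9269) + √(-206) = 2367 + I*√206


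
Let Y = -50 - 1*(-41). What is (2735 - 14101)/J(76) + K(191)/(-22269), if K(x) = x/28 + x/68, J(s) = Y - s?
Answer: 590586816/4416685 ≈ 133.72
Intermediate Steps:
Y = -9 (Y = -50 + 41 = -9)
J(s) = -9 - s
K(x) = 6*x/119 (K(x) = x*(1/28) + x*(1/68) = x/28 + x/68 = 6*x/119)
(2735 - 14101)/J(76) + K(191)/(-22269) = (2735 - 14101)/(-9 - 1*76) + ((6/119)*191)/(-22269) = -11366/(-9 - 76) + (1146/119)*(-1/22269) = -11366/(-85) - 382/883337 = -11366*(-1/85) - 382/883337 = 11366/85 - 382/883337 = 590586816/4416685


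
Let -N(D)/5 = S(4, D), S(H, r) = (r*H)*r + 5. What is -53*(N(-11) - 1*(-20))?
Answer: 128525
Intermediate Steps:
S(H, r) = 5 + H*r² (S(H, r) = (H*r)*r + 5 = H*r² + 5 = 5 + H*r²)
N(D) = -25 - 20*D² (N(D) = -5*(5 + 4*D²) = -25 - 20*D²)
-53*(N(-11) - 1*(-20)) = -53*((-25 - 20*(-11)²) - 1*(-20)) = -53*((-25 - 20*121) + 20) = -53*((-25 - 2420) + 20) = -53*(-2445 + 20) = -53*(-2425) = 128525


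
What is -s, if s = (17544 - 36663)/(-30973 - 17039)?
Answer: -6373/16004 ≈ -0.39821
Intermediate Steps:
s = 6373/16004 (s = -19119/(-48012) = -19119*(-1/48012) = 6373/16004 ≈ 0.39821)
-s = -1*6373/16004 = -6373/16004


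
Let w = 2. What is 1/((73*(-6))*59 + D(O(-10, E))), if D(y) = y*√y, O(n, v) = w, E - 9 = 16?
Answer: -12921/333904478 - √2/333904478 ≈ -3.8701e-5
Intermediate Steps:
E = 25 (E = 9 + 16 = 25)
O(n, v) = 2
D(y) = y^(3/2)
1/((73*(-6))*59 + D(O(-10, E))) = 1/((73*(-6))*59 + 2^(3/2)) = 1/(-438*59 + 2*√2) = 1/(-25842 + 2*√2)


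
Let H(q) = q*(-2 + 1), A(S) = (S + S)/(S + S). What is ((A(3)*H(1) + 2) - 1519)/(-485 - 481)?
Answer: 11/7 ≈ 1.5714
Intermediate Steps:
A(S) = 1 (A(S) = (2*S)/((2*S)) = (2*S)*(1/(2*S)) = 1)
H(q) = -q (H(q) = q*(-1) = -q)
((A(3)*H(1) + 2) - 1519)/(-485 - 481) = ((1*(-1*1) + 2) - 1519)/(-485 - 481) = ((1*(-1) + 2) - 1519)/(-966) = ((-1 + 2) - 1519)*(-1/966) = (1 - 1519)*(-1/966) = -1518*(-1/966) = 11/7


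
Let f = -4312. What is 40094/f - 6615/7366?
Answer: -80964071/7940548 ≈ -10.196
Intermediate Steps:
40094/f - 6615/7366 = 40094/(-4312) - 6615/7366 = 40094*(-1/4312) - 6615*1/7366 = -20047/2156 - 6615/7366 = -80964071/7940548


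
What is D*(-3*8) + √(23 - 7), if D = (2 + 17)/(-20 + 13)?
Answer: 484/7 ≈ 69.143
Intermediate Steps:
D = -19/7 (D = 19/(-7) = 19*(-⅐) = -19/7 ≈ -2.7143)
D*(-3*8) + √(23 - 7) = -(-57)*8/7 + √(23 - 7) = -19/7*(-24) + √16 = 456/7 + 4 = 484/7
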